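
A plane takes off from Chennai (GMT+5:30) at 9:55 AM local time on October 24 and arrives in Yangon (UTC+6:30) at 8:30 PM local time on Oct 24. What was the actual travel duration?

9 hours 35 minutes

Departure in UTC: 9:55 AM − 5:30 = 4:25 AM on Oct 24.
Arrival in UTC: 8:30 PM − 6:30 = 2:00 PM on Oct 24.
Elapsed = 2:00 PM − 4:25 AM = 9 hours 35 minutes.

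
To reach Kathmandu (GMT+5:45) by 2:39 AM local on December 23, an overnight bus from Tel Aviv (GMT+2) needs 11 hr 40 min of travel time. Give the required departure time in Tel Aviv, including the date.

11:14 AM on December 22

Target arrival in UTC: 2:39 AM − 5:45 = 8:54 PM on Dec 22.
Subtract 11 hours and 40 minutes → departure 9:14 AM UTC on Dec 22.
Tel Aviv is UTC+2:00: 9:14 AM + 2:00 = 11:14 AM on Dec 22.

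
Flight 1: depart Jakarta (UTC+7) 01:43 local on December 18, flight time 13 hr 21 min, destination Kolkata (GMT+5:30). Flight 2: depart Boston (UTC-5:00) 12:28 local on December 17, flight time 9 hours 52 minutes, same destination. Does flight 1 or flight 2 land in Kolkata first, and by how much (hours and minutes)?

Flight 1 in UTC: 01:43 − 7:00 = 18:43 on Dec 17.
+13 hours and 21 minutes → arrive 08:04 UTC on Dec 18.
Flight 2 in UTC: 12:28 + 5:00 = 17:28 on Dec 17.
+9 hours and 52 minutes → arrive 03:20 UTC on Dec 18.
Flight 2 lands earlier by 4 hours 44 minutes.

the second, by 4 hours 44 minutes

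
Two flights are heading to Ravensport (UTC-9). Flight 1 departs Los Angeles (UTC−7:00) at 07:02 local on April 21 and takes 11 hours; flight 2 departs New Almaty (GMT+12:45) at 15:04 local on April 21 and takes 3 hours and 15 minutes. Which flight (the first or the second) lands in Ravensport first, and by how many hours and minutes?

the second, by 19 hours 28 minutes

Flight 1 in UTC: 07:02 + 7:00 = 14:02 on Apr 21.
+11 hours → arrive 01:02 UTC on Apr 22.
Flight 2 in UTC: 15:04 − 12:45 = 02:19 on Apr 21.
+3 hours and 15 minutes → arrive 05:34 UTC on Apr 21.
Flight 2 lands earlier by 19 hours 28 minutes.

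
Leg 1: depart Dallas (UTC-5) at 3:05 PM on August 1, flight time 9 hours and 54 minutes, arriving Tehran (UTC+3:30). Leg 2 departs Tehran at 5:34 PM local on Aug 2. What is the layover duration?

8 hours 5 minutes

Convert departure to UTC: 3:05 PM + 5:00 = 8:05 PM UTC on Aug 1.
Add 9 hours and 54 minutes flight time → 5:59 AM UTC (Aug 2).
Tehran is UTC+3:30, so local arrival = 5:59 AM + 3:30 = 9:29 AM on Aug 2.
Layover = 5:34 PM − 9:29 AM = 8 hours 5 minutes.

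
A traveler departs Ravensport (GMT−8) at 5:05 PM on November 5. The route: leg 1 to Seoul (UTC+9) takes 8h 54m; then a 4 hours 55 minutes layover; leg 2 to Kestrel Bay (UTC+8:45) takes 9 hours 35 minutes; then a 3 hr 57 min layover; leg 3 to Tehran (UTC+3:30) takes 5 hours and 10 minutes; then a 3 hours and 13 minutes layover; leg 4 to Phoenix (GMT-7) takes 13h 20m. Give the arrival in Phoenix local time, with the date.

7:09 PM on Nov 7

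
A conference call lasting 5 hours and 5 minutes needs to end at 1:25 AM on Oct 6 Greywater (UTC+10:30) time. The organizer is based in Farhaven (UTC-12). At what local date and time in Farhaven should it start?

9:50 PM on October 4

Target end time in UTC: 1:25 AM − 10:30 = 2:55 PM on Oct 5.
Subtract 5 hours 5 minutes → start 9:50 AM UTC on Oct 5.
Farhaven is UTC−12:00: 9:50 AM − 12:00 = 9:50 PM on Oct 4.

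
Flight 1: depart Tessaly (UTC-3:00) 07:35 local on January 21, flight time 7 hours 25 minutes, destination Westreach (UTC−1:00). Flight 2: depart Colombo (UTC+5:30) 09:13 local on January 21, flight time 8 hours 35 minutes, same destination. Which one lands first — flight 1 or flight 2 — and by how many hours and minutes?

Flight 1 in UTC: 07:35 + 3:00 = 10:35 on Jan 21.
+7 hours 25 minutes → arrive 18:00 UTC on Jan 21.
Flight 2 in UTC: 09:13 − 5:30 = 03:43 on Jan 21.
+8 hours and 35 minutes → arrive 12:18 UTC on Jan 21.
Flight 2 lands earlier by 5 hours 42 minutes.

the second, by 5 hours 42 minutes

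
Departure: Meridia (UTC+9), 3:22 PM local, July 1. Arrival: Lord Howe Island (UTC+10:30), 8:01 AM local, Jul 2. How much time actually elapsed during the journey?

15 hours 9 minutes

Departure in UTC: 3:22 PM − 9:00 = 6:22 AM on Jul 1.
Arrival in UTC: 8:01 AM − 10:30 = 9:31 PM on Jul 1.
Elapsed = 9:31 PM − 6:22 AM = 15 hours 9 minutes.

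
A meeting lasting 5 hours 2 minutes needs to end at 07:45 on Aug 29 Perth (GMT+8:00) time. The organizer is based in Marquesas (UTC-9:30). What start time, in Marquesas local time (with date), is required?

09:13 on Aug 28

Target end time in UTC: 07:45 − 8:00 = 23:45 on Aug 28.
Subtract 5 hours 2 minutes → start 18:43 UTC on Aug 28.
Marquesas is UTC−9:30: 18:43 − 9:30 = 09:13 on Aug 28.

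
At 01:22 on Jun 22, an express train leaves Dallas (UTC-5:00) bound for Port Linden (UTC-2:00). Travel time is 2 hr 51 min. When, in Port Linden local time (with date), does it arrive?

Convert departure to UTC: 01:22 + 5:00 = 06:22 UTC on Jun 22.
Add 2 hours 51 minutes travel time → 09:13 UTC.
Port Linden is UTC−2:00, so local arrival = 09:13 − 2:00 = 07:13 on Jun 22.

07:13 on Jun 22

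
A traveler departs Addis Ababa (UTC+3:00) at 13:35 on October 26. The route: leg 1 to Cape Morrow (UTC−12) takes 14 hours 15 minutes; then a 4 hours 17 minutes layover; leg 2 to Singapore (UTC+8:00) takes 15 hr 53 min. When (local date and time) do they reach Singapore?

05:00 on Oct 28

Convert departure to UTC: 13:35 − 3:00 = 10:35 UTC on Oct 26.
Add 14 hours and 15 minutes leg 1 → 00:50 UTC (Oct 27).
Add 4 hours 17 minutes layover in Cape Morrow → 05:07 UTC.
Add 15 hours 53 minutes leg 2 → 21:00 UTC.
Singapore is UTC+8:00, so local arrival = 21:00 + 8:00 = 05:00 on Oct 28.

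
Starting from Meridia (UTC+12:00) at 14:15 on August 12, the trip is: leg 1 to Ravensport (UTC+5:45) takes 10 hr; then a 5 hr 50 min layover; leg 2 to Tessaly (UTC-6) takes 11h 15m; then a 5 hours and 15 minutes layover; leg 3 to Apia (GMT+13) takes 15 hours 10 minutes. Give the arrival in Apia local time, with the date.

Convert departure to UTC: 14:15 − 12:00 = 02:15 UTC on Aug 12.
Add 10 hours leg 1 → 12:15 UTC.
Add 5 hours and 50 minutes layover in Ravensport → 18:05 UTC.
Add 11 hours and 15 minutes leg 2 → 05:20 UTC (Aug 13).
Add 5 hours 15 minutes layover in Tessaly → 10:35 UTC.
Add 15 hours and 10 minutes leg 3 → 01:45 UTC (Aug 14).
Apia is UTC+13:00, so local arrival = 01:45 + 13:00 = 14:45 on Aug 14.

14:45 on Aug 14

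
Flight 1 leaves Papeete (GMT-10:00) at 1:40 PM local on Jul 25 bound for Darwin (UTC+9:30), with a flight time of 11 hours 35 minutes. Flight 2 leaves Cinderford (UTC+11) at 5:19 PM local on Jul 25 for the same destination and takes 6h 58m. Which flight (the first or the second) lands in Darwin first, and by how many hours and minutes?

the second, by 21 hours 58 minutes

Flight 1 in UTC: 1:40 PM + 10:00 = 11:40 PM on Jul 25.
+11 hours 35 minutes → arrive 11:15 AM UTC on Jul 26.
Flight 2 in UTC: 5:19 PM − 11:00 = 6:19 AM on Jul 25.
+6 hours and 58 minutes → arrive 1:17 PM UTC on Jul 25.
Flight 2 lands earlier by 21 hours 58 minutes.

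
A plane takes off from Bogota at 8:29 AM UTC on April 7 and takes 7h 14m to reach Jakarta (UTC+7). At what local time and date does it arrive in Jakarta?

Departure is given in UTC: 8:29 AM on Apr 7.
Add 7 hours and 14 minutes → 3:43 PM UTC.
Jakarta is UTC+7:00: 3:43 PM + 7:00 = 10:43 PM on Apr 7.

10:43 PM on April 7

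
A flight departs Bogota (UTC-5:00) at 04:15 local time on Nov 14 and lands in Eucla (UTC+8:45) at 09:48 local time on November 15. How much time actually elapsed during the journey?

Eucla is 13:45 ahead of Bogota.
Clock-face elapsed time (ignoring zones) is 29 hours 33 minutes.
Actual elapsed = 29 hours 33 minutes − 13:45 = 15 hours 48 minutes.

15 hours 48 minutes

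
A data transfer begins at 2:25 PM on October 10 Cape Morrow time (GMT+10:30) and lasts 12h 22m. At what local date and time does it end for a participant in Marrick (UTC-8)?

8:17 AM on October 10

Convert start to UTC: 2:25 PM − 10:30 = 3:55 AM UTC on Oct 10.
Add 12 hours and 22 minutes duration → 4:17 PM UTC.
Marrick is UTC−8:00, so local end time = 4:17 PM − 8:00 = 8:17 AM on Oct 10.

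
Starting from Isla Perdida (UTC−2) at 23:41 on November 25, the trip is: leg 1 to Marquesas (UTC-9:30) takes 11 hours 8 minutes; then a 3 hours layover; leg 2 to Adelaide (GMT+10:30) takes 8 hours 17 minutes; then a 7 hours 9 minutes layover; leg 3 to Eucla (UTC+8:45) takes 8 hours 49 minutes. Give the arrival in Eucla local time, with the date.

Convert departure to UTC: 23:41 + 2:00 = 01:41 UTC on Nov 26.
Add 11 hours 8 minutes leg 1 → 12:49 UTC.
Add 3 hours layover in Marquesas → 15:49 UTC.
Add 8 hours and 17 minutes leg 2 → 00:06 UTC (Nov 27).
Add 7 hours and 9 minutes layover in Adelaide → 07:15 UTC.
Add 8 hours 49 minutes leg 3 → 16:04 UTC.
Eucla is UTC+8:45, so local arrival = 16:04 + 8:45 = 00:49 on Nov 28.

00:49 on Nov 28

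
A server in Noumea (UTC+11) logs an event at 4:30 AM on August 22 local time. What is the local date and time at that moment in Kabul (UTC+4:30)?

10:00 PM on August 21

In UTC: 4:30 AM − 11:00 = 5:30 PM on Aug 21.
Kabul is UTC+4:30: 5:30 PM + 4:30 = 10:00 PM on Aug 21.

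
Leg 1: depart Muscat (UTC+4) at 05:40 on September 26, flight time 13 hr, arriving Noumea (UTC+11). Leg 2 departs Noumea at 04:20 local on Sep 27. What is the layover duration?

2 hours 40 minutes

Convert departure to UTC: 05:40 − 4:00 = 01:40 UTC on Sep 26.
Add 13 hours flight time → 14:40 UTC.
Noumea is UTC+11:00, so local arrival = 14:40 + 11:00 = 01:40 on Sep 27.
Layover = 04:20 − 01:40 = 2 hours 40 minutes.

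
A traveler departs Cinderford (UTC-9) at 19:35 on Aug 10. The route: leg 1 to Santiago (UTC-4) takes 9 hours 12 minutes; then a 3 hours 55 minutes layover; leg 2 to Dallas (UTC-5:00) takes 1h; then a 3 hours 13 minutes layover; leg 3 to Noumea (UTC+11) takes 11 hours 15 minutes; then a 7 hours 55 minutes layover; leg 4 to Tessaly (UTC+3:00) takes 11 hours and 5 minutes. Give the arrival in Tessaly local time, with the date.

Convert departure to UTC: 19:35 + 9:00 = 04:35 UTC on Aug 11.
Add 9 hours and 12 minutes leg 1 → 13:47 UTC.
Add 3 hours 55 minutes layover in Santiago → 17:42 UTC.
Add 1 hour leg 2 → 18:42 UTC.
Add 3 hours 13 minutes layover in Dallas → 21:55 UTC.
Add 11 hours 15 minutes leg 3 → 09:10 UTC (Aug 12).
Add 7 hours 55 minutes layover in Noumea → 17:05 UTC.
Add 11 hours and 5 minutes leg 4 → 04:10 UTC (Aug 13).
Tessaly is UTC+3:00, so local arrival = 04:10 + 3:00 = 07:10 on Aug 13.

07:10 on August 13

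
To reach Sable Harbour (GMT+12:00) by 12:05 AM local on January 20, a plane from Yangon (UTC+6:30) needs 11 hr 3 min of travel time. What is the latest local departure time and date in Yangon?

7:32 AM on Jan 19

Target arrival in UTC: 12:05 AM − 12:00 = 12:05 PM on Jan 19.
Subtract 11 hours and 3 minutes → departure 1:02 AM UTC on Jan 19.
Yangon is UTC+6:30: 1:02 AM + 6:30 = 7:32 AM on Jan 19.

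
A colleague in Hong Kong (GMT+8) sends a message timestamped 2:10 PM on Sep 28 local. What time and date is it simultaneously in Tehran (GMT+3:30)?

9:40 AM on September 28

In UTC: 2:10 PM − 8:00 = 6:10 AM on Sep 28.
Tehran is UTC+3:30: 6:10 AM + 3:30 = 9:40 AM on Sep 28.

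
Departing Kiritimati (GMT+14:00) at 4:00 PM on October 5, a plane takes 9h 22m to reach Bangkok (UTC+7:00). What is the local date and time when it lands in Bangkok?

6:22 PM on October 5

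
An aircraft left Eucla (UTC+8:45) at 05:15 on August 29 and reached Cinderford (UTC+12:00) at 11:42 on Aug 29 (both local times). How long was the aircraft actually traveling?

3 hours 12 minutes

Departure in UTC: 05:15 − 8:45 = 20:30 on Aug 28.
Arrival in UTC: 11:42 − 12:00 = 23:42 on Aug 28.
Elapsed = 23:42 − 20:30 = 3 hours 12 minutes.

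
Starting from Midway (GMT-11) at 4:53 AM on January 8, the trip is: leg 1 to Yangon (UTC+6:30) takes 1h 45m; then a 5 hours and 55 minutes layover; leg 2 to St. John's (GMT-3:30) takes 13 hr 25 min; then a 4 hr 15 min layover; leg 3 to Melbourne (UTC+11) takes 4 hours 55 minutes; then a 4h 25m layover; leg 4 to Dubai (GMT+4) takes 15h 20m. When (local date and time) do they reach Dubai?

Convert departure to UTC: 4:53 AM + 11:00 = 3:53 PM UTC on Jan 8.
Add 1 hour and 45 minutes leg 1 → 5:38 PM UTC.
Add 5 hours and 55 minutes layover in Yangon → 11:33 PM UTC.
Add 13 hours and 25 minutes leg 2 → 12:58 PM UTC (Jan 9).
Add 4 hours 15 minutes layover in St. John's → 5:13 PM UTC.
Add 4 hours and 55 minutes leg 3 → 10:08 PM UTC.
Add 4 hours and 25 minutes layover in Melbourne → 2:33 AM UTC (Jan 10).
Add 15 hours 20 minutes leg 4 → 5:53 PM UTC.
Dubai is UTC+4:00, so local arrival = 5:53 PM + 4:00 = 9:53 PM on Jan 10.

9:53 PM on January 10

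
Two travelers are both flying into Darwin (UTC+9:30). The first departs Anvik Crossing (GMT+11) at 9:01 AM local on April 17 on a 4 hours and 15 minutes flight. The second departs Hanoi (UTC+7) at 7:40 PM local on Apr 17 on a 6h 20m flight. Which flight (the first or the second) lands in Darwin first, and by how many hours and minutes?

Flight 1 in UTC: 9:01 AM − 11:00 = 10:01 PM on Apr 16.
+4 hours and 15 minutes → arrive 2:16 AM UTC on Apr 17.
Flight 2 in UTC: 7:40 PM − 7:00 = 12:40 PM on Apr 17.
+6 hours 20 minutes → arrive 7:00 PM UTC on Apr 17.
Flight 1 lands earlier by 16 hours 44 minutes.

the first, by 16 hours 44 minutes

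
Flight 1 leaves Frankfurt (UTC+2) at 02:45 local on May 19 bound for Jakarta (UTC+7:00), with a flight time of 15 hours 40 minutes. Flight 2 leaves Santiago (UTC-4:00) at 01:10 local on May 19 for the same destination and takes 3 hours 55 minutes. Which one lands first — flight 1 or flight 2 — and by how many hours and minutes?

the second, by 7 hours 20 minutes

Flight 1 in UTC: 02:45 − 2:00 = 00:45 on May 19.
+15 hours and 40 minutes → arrive 16:25 UTC on May 19.
Flight 2 in UTC: 01:10 + 4:00 = 05:10 on May 19.
+3 hours and 55 minutes → arrive 09:05 UTC on May 19.
Flight 2 lands earlier by 7 hours 20 minutes.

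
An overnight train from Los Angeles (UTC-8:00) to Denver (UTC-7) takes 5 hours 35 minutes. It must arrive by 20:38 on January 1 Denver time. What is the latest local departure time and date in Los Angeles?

Target arrival in UTC: 20:38 + 7:00 = 03:38 on Jan 2.
Subtract 5 hours and 35 minutes → departure 22:03 UTC on Jan 1.
Los Angeles is UTC−8:00: 22:03 − 8:00 = 14:03 on Jan 1.

14:03 on Jan 1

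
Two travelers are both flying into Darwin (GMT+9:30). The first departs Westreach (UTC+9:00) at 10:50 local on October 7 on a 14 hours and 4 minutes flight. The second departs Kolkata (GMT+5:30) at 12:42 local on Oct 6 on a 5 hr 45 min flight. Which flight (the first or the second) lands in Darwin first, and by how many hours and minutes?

the second, by 26 hours 57 minutes

Flight 1 in UTC: 10:50 − 9:00 = 01:50 on Oct 7.
+14 hours and 4 minutes → arrive 15:54 UTC on Oct 7.
Flight 2 in UTC: 12:42 − 5:30 = 07:12 on Oct 6.
+5 hours and 45 minutes → arrive 12:57 UTC on Oct 6.
Flight 2 lands earlier by 26 hours 57 minutes.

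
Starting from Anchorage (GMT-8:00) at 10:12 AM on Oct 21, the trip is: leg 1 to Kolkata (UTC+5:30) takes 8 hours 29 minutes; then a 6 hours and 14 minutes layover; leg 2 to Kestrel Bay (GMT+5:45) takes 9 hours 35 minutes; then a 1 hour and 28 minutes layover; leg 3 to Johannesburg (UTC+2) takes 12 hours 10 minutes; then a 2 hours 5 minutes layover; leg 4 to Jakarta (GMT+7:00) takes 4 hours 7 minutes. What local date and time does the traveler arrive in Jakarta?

9:20 PM on Oct 23

Convert departure to UTC: 10:12 AM + 8:00 = 6:12 PM UTC on Oct 21.
Add 8 hours and 29 minutes leg 1 → 2:41 AM UTC (Oct 22).
Add 6 hours and 14 minutes layover in Kolkata → 8:55 AM UTC.
Add 9 hours and 35 minutes leg 2 → 6:30 PM UTC.
Add 1 hour and 28 minutes layover in Kestrel Bay → 7:58 PM UTC.
Add 12 hours and 10 minutes leg 3 → 8:08 AM UTC (Oct 23).
Add 2 hours 5 minutes layover in Johannesburg → 10:13 AM UTC.
Add 4 hours 7 minutes leg 4 → 2:20 PM UTC.
Jakarta is UTC+7:00, so local arrival = 2:20 PM + 7:00 = 9:20 PM on Oct 23.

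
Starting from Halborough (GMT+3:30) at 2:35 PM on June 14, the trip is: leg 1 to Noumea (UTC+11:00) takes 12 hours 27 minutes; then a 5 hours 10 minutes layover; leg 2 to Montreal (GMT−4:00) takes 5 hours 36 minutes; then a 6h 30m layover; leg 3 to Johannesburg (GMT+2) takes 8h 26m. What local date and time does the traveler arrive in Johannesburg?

Convert departure to UTC: 2:35 PM − 3:30 = 11:05 AM UTC on Jun 14.
Add 12 hours 27 minutes leg 1 → 11:32 PM UTC.
Add 5 hours 10 minutes layover in Noumea → 4:42 AM UTC (Jun 15).
Add 5 hours 36 minutes leg 2 → 10:18 AM UTC.
Add 6 hours and 30 minutes layover in Montreal → 4:48 PM UTC.
Add 8 hours and 26 minutes leg 3 → 1:14 AM UTC (Jun 16).
Johannesburg is UTC+2:00, so local arrival = 1:14 AM + 2:00 = 3:14 AM on Jun 16.

3:14 AM on June 16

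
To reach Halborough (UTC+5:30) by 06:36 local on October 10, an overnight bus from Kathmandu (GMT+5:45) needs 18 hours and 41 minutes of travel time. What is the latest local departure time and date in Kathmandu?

Target arrival in UTC: 06:36 − 5:30 = 01:06 on Oct 10.
Subtract 18 hours and 41 minutes → departure 06:25 UTC on Oct 9.
Kathmandu is UTC+5:45: 06:25 + 5:45 = 12:10 on Oct 9.

12:10 on October 9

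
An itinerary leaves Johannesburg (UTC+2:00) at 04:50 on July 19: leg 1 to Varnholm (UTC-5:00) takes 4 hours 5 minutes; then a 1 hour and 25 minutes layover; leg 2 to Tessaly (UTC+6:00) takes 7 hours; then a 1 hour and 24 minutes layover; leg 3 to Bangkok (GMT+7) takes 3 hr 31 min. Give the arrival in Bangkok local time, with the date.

Convert departure to UTC: 04:50 − 2:00 = 02:50 UTC on Jul 19.
Add 4 hours and 5 minutes leg 1 → 06:55 UTC.
Add 1 hour 25 minutes layover in Varnholm → 08:20 UTC.
Add 7 hours leg 2 → 15:20 UTC.
Add 1 hour 24 minutes layover in Tessaly → 16:44 UTC.
Add 3 hours and 31 minutes leg 3 → 20:15 UTC.
Bangkok is UTC+7:00, so local arrival = 20:15 + 7:00 = 03:15 on Jul 20.

03:15 on Jul 20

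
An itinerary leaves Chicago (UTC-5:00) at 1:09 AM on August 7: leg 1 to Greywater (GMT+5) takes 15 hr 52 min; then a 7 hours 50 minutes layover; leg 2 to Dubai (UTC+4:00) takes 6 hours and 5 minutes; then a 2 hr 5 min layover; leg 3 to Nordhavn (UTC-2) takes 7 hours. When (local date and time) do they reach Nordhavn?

Convert departure to UTC: 1:09 AM + 5:00 = 6:09 AM UTC on Aug 7.
Add 15 hours 52 minutes leg 1 → 10:01 PM UTC.
Add 7 hours and 50 minutes layover in Greywater → 5:51 AM UTC (Aug 8).
Add 6 hours and 5 minutes leg 2 → 11:56 AM UTC.
Add 2 hours 5 minutes layover in Dubai → 2:01 PM UTC.
Add 7 hours leg 3 → 9:01 PM UTC.
Nordhavn is UTC−2:00, so local arrival = 9:01 PM − 2:00 = 7:01 PM on Aug 8.

7:01 PM on Aug 8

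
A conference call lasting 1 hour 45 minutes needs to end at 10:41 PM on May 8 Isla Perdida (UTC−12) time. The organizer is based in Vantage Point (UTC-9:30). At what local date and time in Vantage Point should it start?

Target end time in UTC: 10:41 PM + 12:00 = 10:41 AM on May 9.
Subtract 1 hour and 45 minutes → start 8:56 AM UTC on May 9.
Vantage Point is UTC−9:30: 8:56 AM − 9:30 = 11:26 PM on May 8.

11:26 PM on May 8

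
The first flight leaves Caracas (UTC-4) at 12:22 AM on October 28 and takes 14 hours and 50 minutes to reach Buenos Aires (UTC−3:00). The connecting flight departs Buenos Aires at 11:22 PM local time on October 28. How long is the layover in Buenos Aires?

7 hours 10 minutes

Convert departure to UTC: 12:22 AM + 4:00 = 4:22 AM UTC on Oct 28.
Add 14 hours and 50 minutes flight time → 7:12 PM UTC.
Buenos Aires is UTC−3:00, so local arrival = 7:12 PM − 3:00 = 4:12 PM on Oct 28.
Layover = 11:22 PM − 4:12 PM = 7 hours 10 minutes.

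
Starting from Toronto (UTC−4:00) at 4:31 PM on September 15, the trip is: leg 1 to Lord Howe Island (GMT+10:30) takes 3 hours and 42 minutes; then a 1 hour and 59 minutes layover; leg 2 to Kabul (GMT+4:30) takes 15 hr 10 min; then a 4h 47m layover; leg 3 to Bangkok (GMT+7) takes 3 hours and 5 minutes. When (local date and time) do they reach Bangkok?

8:14 AM on Sep 17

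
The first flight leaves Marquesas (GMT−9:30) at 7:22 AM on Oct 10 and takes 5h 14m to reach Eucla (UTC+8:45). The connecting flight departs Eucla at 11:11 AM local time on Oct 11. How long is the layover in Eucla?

4 hours 20 minutes

Convert departure to UTC: 7:22 AM + 9:30 = 4:52 PM UTC on Oct 10.
Add 5 hours 14 minutes flight time → 10:06 PM UTC.
Eucla is UTC+8:45, so local arrival = 10:06 PM + 8:45 = 6:51 AM on Oct 11.
Layover = 11:11 AM − 6:51 AM = 4 hours 20 minutes.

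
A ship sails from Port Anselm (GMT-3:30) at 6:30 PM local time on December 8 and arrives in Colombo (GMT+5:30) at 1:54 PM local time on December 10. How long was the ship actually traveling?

34 hours 24 minutes

Departure in UTC: 6:30 PM + 3:30 = 10:00 PM on Dec 8.
Arrival in UTC: 1:54 PM − 5:30 = 8:24 AM on Dec 10.
Elapsed = 8:24 AM − 10:00 PM (+2 days) = 34 hours 24 minutes.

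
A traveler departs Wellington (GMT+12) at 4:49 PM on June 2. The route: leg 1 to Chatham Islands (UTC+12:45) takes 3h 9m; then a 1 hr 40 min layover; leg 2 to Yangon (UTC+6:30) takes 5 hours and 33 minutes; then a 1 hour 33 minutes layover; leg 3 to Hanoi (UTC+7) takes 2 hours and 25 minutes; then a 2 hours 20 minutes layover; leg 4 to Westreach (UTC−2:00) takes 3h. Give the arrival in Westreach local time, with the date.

10:29 PM on June 2

Convert departure to UTC: 4:49 PM − 12:00 = 4:49 AM UTC on Jun 2.
Add 3 hours 9 minutes leg 1 → 7:58 AM UTC.
Add 1 hour 40 minutes layover in Chatham Islands → 9:38 AM UTC.
Add 5 hours and 33 minutes leg 2 → 3:11 PM UTC.
Add 1 hour and 33 minutes layover in Yangon → 4:44 PM UTC.
Add 2 hours 25 minutes leg 3 → 7:09 PM UTC.
Add 2 hours 20 minutes layover in Hanoi → 9:29 PM UTC.
Add 3 hours leg 4 → 12:29 AM UTC (Jun 3).
Westreach is UTC−2:00, so local arrival = 12:29 AM − 2:00 = 10:29 PM on Jun 2.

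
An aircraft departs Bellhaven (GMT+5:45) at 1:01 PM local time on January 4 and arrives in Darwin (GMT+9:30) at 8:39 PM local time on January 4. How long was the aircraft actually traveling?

Departure in UTC: 1:01 PM − 5:45 = 7:16 AM on Jan 4.
Arrival in UTC: 8:39 PM − 9:30 = 11:09 AM on Jan 4.
Elapsed = 11:09 AM − 7:16 AM = 3 hours 53 minutes.

3 hours 53 minutes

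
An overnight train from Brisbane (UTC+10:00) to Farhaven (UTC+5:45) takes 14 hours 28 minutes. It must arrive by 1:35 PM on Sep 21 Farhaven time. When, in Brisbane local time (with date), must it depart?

3:22 AM on September 21

Target arrival in UTC: 1:35 PM − 5:45 = 7:50 AM on Sep 21.
Subtract 14 hours and 28 minutes → departure 5:22 PM UTC on Sep 20.
Brisbane is UTC+10:00: 5:22 PM + 10:00 = 3:22 AM on Sep 21.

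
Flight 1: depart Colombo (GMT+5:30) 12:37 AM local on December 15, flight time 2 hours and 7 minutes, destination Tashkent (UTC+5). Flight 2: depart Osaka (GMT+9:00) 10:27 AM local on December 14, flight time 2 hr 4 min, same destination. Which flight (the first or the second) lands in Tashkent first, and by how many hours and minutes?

Flight 1 in UTC: 12:37 AM − 5:30 = 7:07 PM on Dec 14.
+2 hours and 7 minutes → arrive 9:14 PM UTC on Dec 14.
Flight 2 in UTC: 10:27 AM − 9:00 = 1:27 AM on Dec 14.
+2 hours and 4 minutes → arrive 3:31 AM UTC on Dec 14.
Flight 2 lands earlier by 17 hours 43 minutes.

the second, by 17 hours 43 minutes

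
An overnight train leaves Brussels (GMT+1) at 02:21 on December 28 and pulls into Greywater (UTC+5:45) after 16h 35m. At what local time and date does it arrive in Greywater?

Greywater is 4:45 ahead of Brussels.
After 16 hours and 35 minutes it is 18:56 in Brussels.
Shift by the zone difference: 18:56 + 4:45 = 23:41 on Dec 28 in Greywater.

23:41 on Dec 28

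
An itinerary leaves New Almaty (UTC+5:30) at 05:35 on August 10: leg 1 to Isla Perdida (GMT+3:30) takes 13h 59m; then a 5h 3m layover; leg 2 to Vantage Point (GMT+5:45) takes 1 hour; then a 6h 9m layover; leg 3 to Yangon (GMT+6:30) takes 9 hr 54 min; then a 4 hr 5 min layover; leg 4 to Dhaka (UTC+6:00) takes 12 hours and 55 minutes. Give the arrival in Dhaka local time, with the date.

Convert departure to UTC: 05:35 − 5:30 = 00:05 UTC on Aug 10.
Add 13 hours and 59 minutes leg 1 → 14:04 UTC.
Add 5 hours and 3 minutes layover in Isla Perdida → 19:07 UTC.
Add 1 hour leg 2 → 20:07 UTC.
Add 6 hours 9 minutes layover in Vantage Point → 02:16 UTC (Aug 11).
Add 9 hours 54 minutes leg 3 → 12:10 UTC.
Add 4 hours and 5 minutes layover in Yangon → 16:15 UTC.
Add 12 hours 55 minutes leg 4 → 05:10 UTC (Aug 12).
Dhaka is UTC+6:00, so local arrival = 05:10 + 6:00 = 11:10 on Aug 12.

11:10 on Aug 12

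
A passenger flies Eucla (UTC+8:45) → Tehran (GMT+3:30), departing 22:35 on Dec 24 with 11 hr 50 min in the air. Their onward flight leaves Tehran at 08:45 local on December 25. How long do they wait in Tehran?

3 hours 35 minutes

Convert departure to UTC: 22:35 − 8:45 = 13:50 UTC on Dec 24.
Add 11 hours 50 minutes flight time → 01:40 UTC (Dec 25).
Tehran is UTC+3:30, so local arrival = 01:40 + 3:30 = 05:10 on Dec 25.
Layover = 08:45 − 05:10 = 3 hours 35 minutes.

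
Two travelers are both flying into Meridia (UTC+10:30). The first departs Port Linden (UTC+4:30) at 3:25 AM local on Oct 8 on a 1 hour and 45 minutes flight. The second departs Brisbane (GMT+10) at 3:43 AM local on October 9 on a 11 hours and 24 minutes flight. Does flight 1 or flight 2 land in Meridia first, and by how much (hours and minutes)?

the first, by 28 hours 27 minutes

Flight 1 in UTC: 3:25 AM − 4:30 = 10:55 PM on Oct 7.
+1 hour and 45 minutes → arrive 12:40 AM UTC on Oct 8.
Flight 2 in UTC: 3:43 AM − 10:00 = 5:43 PM on Oct 8.
+11 hours 24 minutes → arrive 5:07 AM UTC on Oct 9.
Flight 1 lands earlier by 28 hours 27 minutes.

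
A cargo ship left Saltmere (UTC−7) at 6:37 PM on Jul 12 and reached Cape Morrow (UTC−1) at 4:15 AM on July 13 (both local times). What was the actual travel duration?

Departure in UTC: 6:37 PM + 7:00 = 1:37 AM on Jul 13.
Arrival in UTC: 4:15 AM + 1:00 = 5:15 AM on Jul 13.
Elapsed = 5:15 AM − 1:37 AM = 3 hours 38 minutes.

3 hours 38 minutes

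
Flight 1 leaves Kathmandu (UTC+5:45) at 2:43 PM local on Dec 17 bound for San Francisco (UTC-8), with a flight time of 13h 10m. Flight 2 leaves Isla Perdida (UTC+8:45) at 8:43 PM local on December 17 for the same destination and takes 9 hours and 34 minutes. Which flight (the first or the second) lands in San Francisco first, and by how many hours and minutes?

the second, by 36 minutes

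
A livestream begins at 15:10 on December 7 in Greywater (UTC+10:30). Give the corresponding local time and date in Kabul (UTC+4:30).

Kabul is 6:00 behind Greywater.
Shift by the zone difference: 15:10 − 6:00 = 09:10 on Dec 7 in Kabul.

09:10 on December 7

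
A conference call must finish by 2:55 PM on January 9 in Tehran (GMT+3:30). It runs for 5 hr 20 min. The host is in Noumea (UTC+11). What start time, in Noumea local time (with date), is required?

5:05 PM on Jan 9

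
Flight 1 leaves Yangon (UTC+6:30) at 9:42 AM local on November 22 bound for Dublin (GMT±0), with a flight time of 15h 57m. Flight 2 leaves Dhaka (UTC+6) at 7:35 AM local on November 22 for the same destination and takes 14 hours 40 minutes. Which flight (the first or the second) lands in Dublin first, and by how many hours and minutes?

Flight 1 in UTC: 9:42 AM − 6:30 = 3:12 AM on Nov 22.
+15 hours and 57 minutes → arrive 7:09 PM UTC on Nov 22.
Flight 2 in UTC: 7:35 AM − 6:00 = 1:35 AM on Nov 22.
+14 hours and 40 minutes → arrive 4:15 PM UTC on Nov 22.
Flight 2 lands earlier by 2 hours 54 minutes.

the second, by 2 hours 54 minutes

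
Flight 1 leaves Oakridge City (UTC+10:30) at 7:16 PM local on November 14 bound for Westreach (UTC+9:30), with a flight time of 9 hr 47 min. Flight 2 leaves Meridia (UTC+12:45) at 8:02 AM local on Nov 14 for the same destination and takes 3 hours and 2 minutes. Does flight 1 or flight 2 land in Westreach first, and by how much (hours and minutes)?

the second, by 20 hours 14 minutes

Flight 1 in UTC: 7:16 PM − 10:30 = 8:46 AM on Nov 14.
+9 hours 47 minutes → arrive 6:33 PM UTC on Nov 14.
Flight 2 in UTC: 8:02 AM − 12:45 = 7:17 PM on Nov 13.
+3 hours 2 minutes → arrive 10:19 PM UTC on Nov 13.
Flight 2 lands earlier by 20 hours 14 minutes.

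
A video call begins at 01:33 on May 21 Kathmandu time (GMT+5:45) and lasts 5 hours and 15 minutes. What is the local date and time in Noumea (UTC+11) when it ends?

12:03 on May 21

Convert start to UTC: 01:33 − 5:45 = 19:48 UTC on May 20.
Add 5 hours and 15 minutes duration → 01:03 UTC (May 21).
Noumea is UTC+11:00, so local end time = 01:03 + 11:00 = 12:03 on May 21.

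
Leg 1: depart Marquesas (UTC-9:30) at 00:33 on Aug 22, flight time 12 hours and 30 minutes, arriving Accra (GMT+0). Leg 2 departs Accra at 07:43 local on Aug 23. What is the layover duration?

Convert departure to UTC: 00:33 + 9:30 = 10:03 UTC on Aug 22.
Add 12 hours 30 minutes flight time → 22:33 UTC.
Accra is UTC+0, so local arrival is the same: 22:33 on Aug 22.
Layover = 07:43 − 22:33 (+1 day) = 9 hours 10 minutes.

9 hours 10 minutes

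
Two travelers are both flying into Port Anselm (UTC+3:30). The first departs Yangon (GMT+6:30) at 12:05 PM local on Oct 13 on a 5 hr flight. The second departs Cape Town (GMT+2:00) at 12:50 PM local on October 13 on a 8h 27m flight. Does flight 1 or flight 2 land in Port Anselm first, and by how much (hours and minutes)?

Flight 1 in UTC: 12:05 PM − 6:30 = 5:35 AM on Oct 13.
+5 hours → arrive 10:35 AM UTC on Oct 13.
Flight 2 in UTC: 12:50 PM − 2:00 = 10:50 AM on Oct 13.
+8 hours 27 minutes → arrive 7:17 PM UTC on Oct 13.
Flight 1 lands earlier by 8 hours 42 minutes.

the first, by 8 hours 42 minutes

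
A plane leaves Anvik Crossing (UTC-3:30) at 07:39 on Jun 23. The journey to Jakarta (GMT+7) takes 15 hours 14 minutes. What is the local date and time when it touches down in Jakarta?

Convert departure to UTC: 07:39 + 3:30 = 11:09 UTC on Jun 23.
Add 15 hours and 14 minutes travel time → 02:23 UTC (Jun 24).
Jakarta is UTC+7:00, so local arrival = 02:23 + 7:00 = 09:23 on Jun 24.

09:23 on Jun 24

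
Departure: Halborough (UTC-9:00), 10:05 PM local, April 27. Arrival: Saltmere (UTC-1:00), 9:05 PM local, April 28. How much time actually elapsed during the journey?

Departure in UTC: 10:05 PM + 9:00 = 7:05 AM on Apr 28.
Arrival in UTC: 9:05 PM + 1:00 = 10:05 PM on Apr 28.
Elapsed = 10:05 PM − 7:05 AM = 15 hours.

15 hours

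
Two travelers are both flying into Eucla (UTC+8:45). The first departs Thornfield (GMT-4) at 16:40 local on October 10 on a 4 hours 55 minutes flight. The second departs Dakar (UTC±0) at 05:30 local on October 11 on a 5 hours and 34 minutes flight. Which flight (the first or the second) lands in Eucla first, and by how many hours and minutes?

the first, by 9 hours 29 minutes

Flight 1 in UTC: 16:40 + 4:00 = 20:40 on Oct 10.
+4 hours 55 minutes → arrive 01:35 UTC on Oct 11.
Flight 2 departs at 05:30 UTC (Oct 11).
+5 hours and 34 minutes → arrive 11:04 UTC on Oct 11.
Flight 1 lands earlier by 9 hours 29 minutes.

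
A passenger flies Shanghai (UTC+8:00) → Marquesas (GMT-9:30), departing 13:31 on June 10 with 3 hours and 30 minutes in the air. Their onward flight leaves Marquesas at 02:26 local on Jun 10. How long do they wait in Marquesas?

2 hours 55 minutes

Convert departure to UTC: 13:31 − 8:00 = 05:31 UTC on Jun 10.
Add 3 hours 30 minutes flight time → 09:01 UTC.
Marquesas is UTC−9:30, so local arrival = 09:01 − 9:30 = 23:31 on Jun 9.
Layover = 02:26 − 23:31 (+1 day) = 2 hours 55 minutes.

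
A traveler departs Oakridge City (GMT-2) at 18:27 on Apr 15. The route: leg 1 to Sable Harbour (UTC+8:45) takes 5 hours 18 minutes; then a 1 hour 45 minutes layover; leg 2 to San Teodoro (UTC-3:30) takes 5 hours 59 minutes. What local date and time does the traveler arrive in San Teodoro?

05:59 on April 16

Convert departure to UTC: 18:27 + 2:00 = 20:27 UTC on Apr 15.
Add 5 hours 18 minutes leg 1 → 01:45 UTC (Apr 16).
Add 1 hour 45 minutes layover in Sable Harbour → 03:30 UTC.
Add 5 hours 59 minutes leg 2 → 09:29 UTC.
San Teodoro is UTC−3:30, so local arrival = 09:29 − 3:30 = 05:59 on Apr 16.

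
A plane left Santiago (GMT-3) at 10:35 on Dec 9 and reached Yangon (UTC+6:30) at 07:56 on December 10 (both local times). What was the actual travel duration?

Departure in UTC: 10:35 + 3:00 = 13:35 on Dec 9.
Arrival in UTC: 07:56 − 6:30 = 01:26 on Dec 10.
Elapsed = 01:26 − 13:35 (+1 day) = 11 hours 51 minutes.

11 hours 51 minutes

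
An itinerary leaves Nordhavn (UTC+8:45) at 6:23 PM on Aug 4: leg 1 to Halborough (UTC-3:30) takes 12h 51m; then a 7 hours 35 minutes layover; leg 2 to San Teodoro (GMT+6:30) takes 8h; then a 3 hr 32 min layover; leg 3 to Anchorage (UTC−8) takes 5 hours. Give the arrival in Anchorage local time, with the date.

Convert departure to UTC: 6:23 PM − 8:45 = 9:38 AM UTC on Aug 4.
Add 12 hours 51 minutes leg 1 → 10:29 PM UTC.
Add 7 hours 35 minutes layover in Halborough → 6:04 AM UTC (Aug 5).
Add 8 hours leg 2 → 2:04 PM UTC.
Add 3 hours 32 minutes layover in San Teodoro → 5:36 PM UTC.
Add 5 hours leg 3 → 10:36 PM UTC.
Anchorage is UTC−8:00, so local arrival = 10:36 PM − 8:00 = 2:36 PM on Aug 5.

2:36 PM on August 5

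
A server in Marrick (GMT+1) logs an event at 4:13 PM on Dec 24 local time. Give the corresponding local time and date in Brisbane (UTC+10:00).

Brisbane is 9:00 ahead of Marrick.
Shift by the zone difference: 4:13 PM + 9:00 = 1:13 AM on Dec 25 in Brisbane.

1:13 AM on December 25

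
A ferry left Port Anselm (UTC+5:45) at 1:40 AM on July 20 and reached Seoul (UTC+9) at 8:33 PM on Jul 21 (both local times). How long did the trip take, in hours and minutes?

39 hours 38 minutes

Departure in UTC: 1:40 AM − 5:45 = 7:55 PM on Jul 19.
Arrival in UTC: 8:33 PM − 9:00 = 11:33 AM on Jul 21.
Elapsed = 11:33 AM − 7:55 PM (+2 days) = 39 hours 38 minutes.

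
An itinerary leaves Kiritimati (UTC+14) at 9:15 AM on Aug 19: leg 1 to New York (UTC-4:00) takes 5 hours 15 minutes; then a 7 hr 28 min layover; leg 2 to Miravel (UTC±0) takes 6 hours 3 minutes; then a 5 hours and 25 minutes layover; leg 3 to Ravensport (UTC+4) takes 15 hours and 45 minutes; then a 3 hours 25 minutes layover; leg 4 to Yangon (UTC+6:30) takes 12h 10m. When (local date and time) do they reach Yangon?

Convert departure to UTC: 9:15 AM − 14:00 = 7:15 PM UTC on Aug 18.
Add 5 hours 15 minutes leg 1 → 12:30 AM UTC (Aug 19).
Add 7 hours 28 minutes layover in New York → 7:58 AM UTC.
Add 6 hours 3 minutes leg 2 → 2:01 PM UTC.
Add 5 hours 25 minutes layover in Miravel → 7:26 PM UTC.
Add 15 hours 45 minutes leg 3 → 11:11 AM UTC (Aug 20).
Add 3 hours and 25 minutes layover in Ravensport → 2:36 PM UTC.
Add 12 hours 10 minutes leg 4 → 2:46 AM UTC (Aug 21).
Yangon is UTC+6:30, so local arrival = 2:46 AM + 6:30 = 9:16 AM on Aug 21.

9:16 AM on Aug 21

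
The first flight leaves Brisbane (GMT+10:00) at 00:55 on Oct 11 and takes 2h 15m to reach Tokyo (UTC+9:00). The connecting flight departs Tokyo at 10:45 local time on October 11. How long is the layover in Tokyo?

Convert departure to UTC: 00:55 − 10:00 = 14:55 UTC on Oct 10.
Add 2 hours and 15 minutes flight time → 17:10 UTC.
Tokyo is UTC+9:00, so local arrival = 17:10 + 9:00 = 02:10 on Oct 11.
Layover = 10:45 − 02:10 = 8 hours 35 minutes.

8 hours 35 minutes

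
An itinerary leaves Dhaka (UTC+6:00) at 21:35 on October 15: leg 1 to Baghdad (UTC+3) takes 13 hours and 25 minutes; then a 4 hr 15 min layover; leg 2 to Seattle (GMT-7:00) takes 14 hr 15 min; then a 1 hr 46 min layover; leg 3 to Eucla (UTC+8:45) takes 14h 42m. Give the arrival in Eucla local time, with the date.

00:43 on October 18

Convert departure to UTC: 21:35 − 6:00 = 15:35 UTC on Oct 15.
Add 13 hours and 25 minutes leg 1 → 05:00 UTC (Oct 16).
Add 4 hours 15 minutes layover in Baghdad → 09:15 UTC.
Add 14 hours 15 minutes leg 2 → 23:30 UTC.
Add 1 hour 46 minutes layover in Seattle → 01:16 UTC (Oct 17).
Add 14 hours 42 minutes leg 3 → 15:58 UTC.
Eucla is UTC+8:45, so local arrival = 15:58 + 8:45 = 00:43 on Oct 18.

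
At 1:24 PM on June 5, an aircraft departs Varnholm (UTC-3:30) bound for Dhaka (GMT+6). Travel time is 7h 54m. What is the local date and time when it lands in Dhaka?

6:48 AM on June 6

Convert departure to UTC: 1:24 PM + 3:30 = 4:54 PM UTC on Jun 5.
Add 7 hours and 54 minutes travel time → 12:48 AM UTC (Jun 6).
Dhaka is UTC+6:00, so local arrival = 12:48 AM + 6:00 = 6:48 AM on Jun 6.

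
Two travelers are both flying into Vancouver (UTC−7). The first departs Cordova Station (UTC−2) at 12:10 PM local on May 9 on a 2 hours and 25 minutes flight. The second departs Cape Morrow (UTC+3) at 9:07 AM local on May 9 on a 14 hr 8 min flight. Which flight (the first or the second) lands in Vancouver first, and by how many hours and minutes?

Flight 1 in UTC: 12:10 PM + 2:00 = 2:10 PM on May 9.
+2 hours and 25 minutes → arrive 4:35 PM UTC on May 9.
Flight 2 in UTC: 9:07 AM − 3:00 = 6:07 AM on May 9.
+14 hours 8 minutes → arrive 8:15 PM UTC on May 9.
Flight 1 lands earlier by 3 hours 40 minutes.

the first, by 3 hours 40 minutes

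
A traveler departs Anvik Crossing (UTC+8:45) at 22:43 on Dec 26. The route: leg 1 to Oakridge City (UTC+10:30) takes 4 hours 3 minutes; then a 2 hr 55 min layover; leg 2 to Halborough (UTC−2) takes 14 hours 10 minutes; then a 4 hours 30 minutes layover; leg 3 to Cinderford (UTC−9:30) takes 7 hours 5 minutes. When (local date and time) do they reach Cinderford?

Convert departure to UTC: 22:43 − 8:45 = 13:58 UTC on Dec 26.
Add 4 hours and 3 minutes leg 1 → 18:01 UTC.
Add 2 hours 55 minutes layover in Oakridge City → 20:56 UTC.
Add 14 hours 10 minutes leg 2 → 11:06 UTC (Dec 27).
Add 4 hours and 30 minutes layover in Halborough → 15:36 UTC.
Add 7 hours and 5 minutes leg 3 → 22:41 UTC.
Cinderford is UTC−9:30, so local arrival = 22:41 − 9:30 = 13:11 on Dec 27.

13:11 on Dec 27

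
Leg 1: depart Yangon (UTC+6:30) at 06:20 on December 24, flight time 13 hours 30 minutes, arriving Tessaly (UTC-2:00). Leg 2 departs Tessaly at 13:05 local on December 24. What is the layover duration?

1 hour 45 minutes

Convert departure to UTC: 06:20 − 6:30 = 23:50 UTC on Dec 23.
Add 13 hours and 30 minutes flight time → 13:20 UTC (Dec 24).
Tessaly is UTC−2:00, so local arrival = 13:20 − 2:00 = 11:20 on Dec 24.
Layover = 13:05 − 11:20 = 1 hour 45 minutes.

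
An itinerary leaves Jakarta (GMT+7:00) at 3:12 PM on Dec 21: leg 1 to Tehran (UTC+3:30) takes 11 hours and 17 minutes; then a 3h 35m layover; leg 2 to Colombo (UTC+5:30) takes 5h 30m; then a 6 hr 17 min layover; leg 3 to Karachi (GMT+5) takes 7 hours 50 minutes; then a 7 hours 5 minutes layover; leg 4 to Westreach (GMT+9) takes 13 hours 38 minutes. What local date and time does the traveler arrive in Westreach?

12:24 AM on December 24

Convert departure to UTC: 3:12 PM − 7:00 = 8:12 AM UTC on Dec 21.
Add 11 hours and 17 minutes leg 1 → 7:29 PM UTC.
Add 3 hours 35 minutes layover in Tehran → 11:04 PM UTC.
Add 5 hours and 30 minutes leg 2 → 4:34 AM UTC (Dec 22).
Add 6 hours and 17 minutes layover in Colombo → 10:51 AM UTC.
Add 7 hours and 50 minutes leg 3 → 6:41 PM UTC.
Add 7 hours and 5 minutes layover in Karachi → 1:46 AM UTC (Dec 23).
Add 13 hours and 38 minutes leg 4 → 3:24 PM UTC.
Westreach is UTC+9:00, so local arrival = 3:24 PM + 9:00 = 12:24 AM on Dec 24.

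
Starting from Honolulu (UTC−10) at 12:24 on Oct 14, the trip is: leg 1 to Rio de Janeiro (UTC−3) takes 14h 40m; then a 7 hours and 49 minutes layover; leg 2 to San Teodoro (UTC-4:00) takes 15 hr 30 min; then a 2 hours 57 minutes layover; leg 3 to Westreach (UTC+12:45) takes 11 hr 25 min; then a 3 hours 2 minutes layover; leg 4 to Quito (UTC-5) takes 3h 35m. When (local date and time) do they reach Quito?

Convert departure to UTC: 12:24 + 10:00 = 22:24 UTC on Oct 14.
Add 14 hours 40 minutes leg 1 → 13:04 UTC (Oct 15).
Add 7 hours 49 minutes layover in Rio de Janeiro → 20:53 UTC.
Add 15 hours 30 minutes leg 2 → 12:23 UTC (Oct 16).
Add 2 hours 57 minutes layover in San Teodoro → 15:20 UTC.
Add 11 hours 25 minutes leg 3 → 02:45 UTC (Oct 17).
Add 3 hours 2 minutes layover in Westreach → 05:47 UTC.
Add 3 hours and 35 minutes leg 4 → 09:22 UTC.
Quito is UTC−5:00, so local arrival = 09:22 − 5:00 = 04:22 on Oct 17.

04:22 on October 17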